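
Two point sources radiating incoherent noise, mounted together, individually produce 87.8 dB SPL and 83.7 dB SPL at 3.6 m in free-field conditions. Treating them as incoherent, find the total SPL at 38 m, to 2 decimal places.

Combined at 3.6 m: 10·log₁₀(10^(87.8/10)+10^(83.7/10)) = 89.227 dB SPL.
Then apply −20·log₁₀(38/3.6) = -20.470 dB → 68.76 dB SPL.

68.76 dB SPL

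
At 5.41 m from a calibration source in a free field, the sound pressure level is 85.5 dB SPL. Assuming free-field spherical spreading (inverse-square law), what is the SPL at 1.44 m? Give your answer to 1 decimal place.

97.0 dB SPL

Free-field point source: level drops by 20·log₁₀ of the distance ratio.
ΔL = −20·log₁₀(1.44/5.41) = 11.50 dB, so L₂ = 85.5 + (11.50) = 97.0 dB SPL.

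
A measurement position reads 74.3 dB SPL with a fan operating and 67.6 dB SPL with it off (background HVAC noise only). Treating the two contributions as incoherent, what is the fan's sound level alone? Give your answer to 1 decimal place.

73.3 dB SPL

Background correction is a power subtraction:
L_src = 10·log₁₀(10^(74.3/10) − 10^(67.6/10)) = 10·log₁₀(21160000) = 73.3 dB SPL.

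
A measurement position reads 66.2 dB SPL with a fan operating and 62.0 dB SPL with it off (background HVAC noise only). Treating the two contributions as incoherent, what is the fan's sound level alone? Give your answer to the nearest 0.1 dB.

Background correction is a power subtraction:
L_src = 10·log₁₀(10^(66.2/10) − 10^(62.0/10)) = 10·log₁₀(2584000) = 64.1 dB SPL.

64.1 dB SPL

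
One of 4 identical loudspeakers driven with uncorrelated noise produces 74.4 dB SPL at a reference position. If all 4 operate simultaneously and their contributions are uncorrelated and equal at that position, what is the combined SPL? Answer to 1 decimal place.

80.4 dB SPL

4 equal incoherent sources raise the level by 10·log₁₀(4) = 6.02 dB.
L_total = 74.4 + 6.02 = 80.4 dB SPL.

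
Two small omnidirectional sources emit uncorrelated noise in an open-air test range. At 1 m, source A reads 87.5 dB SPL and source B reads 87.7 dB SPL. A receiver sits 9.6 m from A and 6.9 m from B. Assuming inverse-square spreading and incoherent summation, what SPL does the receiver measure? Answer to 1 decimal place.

At the listener: L_A = 87.5 − 20·log₁₀(9.6) = 67.85 dB; L_B = 87.7 − 20·log₁₀(6.9) = 70.92 dB.
Combined: 10·log₁₀(10^(67.85/10)+10^(70.92/10)) = 72.7 dB SPL.

72.7 dB SPL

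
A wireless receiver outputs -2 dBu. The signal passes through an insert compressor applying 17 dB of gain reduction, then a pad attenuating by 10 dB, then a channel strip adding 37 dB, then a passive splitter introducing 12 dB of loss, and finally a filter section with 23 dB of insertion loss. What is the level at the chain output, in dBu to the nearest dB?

-27 dBu

Gain stages sum in dB:
-2 − 17 − 10 + 37 − 12 − 23 = -27 dBu.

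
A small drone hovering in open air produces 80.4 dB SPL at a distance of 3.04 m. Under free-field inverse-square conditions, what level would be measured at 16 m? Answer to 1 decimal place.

Inverse-square spreading gives ΔL = −20·log₁₀(d₂/d₁).
ΔL = −20·log₁₀(16/3.04) = -14.42 dB, so L₂ = 80.4 + (-14.42) = 66.0 dB SPL.

66.0 dB SPL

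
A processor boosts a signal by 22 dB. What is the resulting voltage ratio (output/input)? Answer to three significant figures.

Voltage ratio = 10^(dB/20).
10^(22/20) = 10^(1.100) = 12.6.

12.6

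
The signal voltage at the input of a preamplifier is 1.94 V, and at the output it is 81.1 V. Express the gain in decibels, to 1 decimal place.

32.4 dB

Voltage is an amplitude quantity, so gain = 20·log₁₀(V_out/V_in).
20·log₁₀(81.1/1.94) = 20·log₁₀(41.80) = 32.4 dB.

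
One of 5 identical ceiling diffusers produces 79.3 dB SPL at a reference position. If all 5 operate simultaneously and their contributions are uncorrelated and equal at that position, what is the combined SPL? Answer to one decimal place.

5 equal incoherent sources raise the level by 10·log₁₀(5) = 6.99 dB.
L_total = 79.3 + 6.99 = 86.3 dB SPL.

86.3 dB SPL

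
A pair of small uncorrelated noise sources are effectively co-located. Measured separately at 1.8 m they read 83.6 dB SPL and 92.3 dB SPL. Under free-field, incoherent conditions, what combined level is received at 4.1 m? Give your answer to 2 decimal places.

85.70 dB SPL

Combined at 1.8 m: 10·log₁₀(10^(83.6/10)+10^(92.3/10)) = 92.850 dB SPL.
Then apply −20·log₁₀(4.1/1.8) = -7.150 dB → 85.70 dB SPL.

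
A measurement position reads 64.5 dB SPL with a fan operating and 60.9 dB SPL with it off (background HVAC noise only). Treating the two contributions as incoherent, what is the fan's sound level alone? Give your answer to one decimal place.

62.0 dB SPL

Background correction is a power subtraction:
L_src = 10·log₁₀(10^(64.5/10) − 10^(60.9/10)) = 10·log₁₀(1588000) = 62.0 dB SPL.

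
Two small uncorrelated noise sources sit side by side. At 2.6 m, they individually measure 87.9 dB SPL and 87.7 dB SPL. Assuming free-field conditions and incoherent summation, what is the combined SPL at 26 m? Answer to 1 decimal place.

70.8 dB SPL

Combined at 2.6 m: 10·log₁₀(10^(87.9/10)+10^(87.7/10)) = 90.81 dB SPL.
Then apply −20·log₁₀(26/2.6) = -20.00 dB → 70.8 dB SPL.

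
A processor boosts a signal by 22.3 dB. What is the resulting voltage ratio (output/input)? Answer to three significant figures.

Voltage ratio = 10^(dB/20).
10^(22.3/20) = 10^(1.115) = 13.0.

13.0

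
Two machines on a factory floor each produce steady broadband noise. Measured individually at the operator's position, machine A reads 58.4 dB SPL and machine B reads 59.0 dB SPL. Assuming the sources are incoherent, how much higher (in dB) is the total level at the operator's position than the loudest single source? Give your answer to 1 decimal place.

Incoherent sources sum as intensities:
L_total = 10·log₁₀(10^(58.4/10) + 10^(59.0/10)) = 61.72 dB SPL.
Excess over the loudest (59.0 dB): 61.72 − 59.0 = 2.7 dB.

2.7 dB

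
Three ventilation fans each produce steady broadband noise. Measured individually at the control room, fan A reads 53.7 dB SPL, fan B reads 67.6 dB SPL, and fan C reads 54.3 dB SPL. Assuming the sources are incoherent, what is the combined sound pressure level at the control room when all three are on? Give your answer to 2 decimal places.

67.96 dB SPL

Incoherent sources sum as intensities:
L_total = 10·log₁₀(10^(53.7/10) + 10^(67.6/10) + 10^(54.3/10)) = 10·log₁₀(6258000) = 67.96 dB SPL.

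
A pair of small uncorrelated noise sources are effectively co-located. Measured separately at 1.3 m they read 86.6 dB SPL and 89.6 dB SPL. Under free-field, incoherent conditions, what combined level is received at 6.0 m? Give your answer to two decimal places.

Combined at 1.3 m: 10·log₁₀(10^(86.6/10)+10^(89.6/10)) = 91.364 dB SPL.
Then apply −20·log₁₀(6.0/1.3) = -13.284 dB → 78.08 dB SPL.

78.08 dB SPL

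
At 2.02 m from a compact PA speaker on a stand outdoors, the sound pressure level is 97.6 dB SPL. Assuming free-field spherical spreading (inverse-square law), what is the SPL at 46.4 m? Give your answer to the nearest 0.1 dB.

70.4 dB SPL

Free-field point source: level drops by 20·log₁₀ of the distance ratio.
ΔL = −20·log₁₀(46.4/2.02) = -27.22 dB, so L₂ = 97.6 + (-27.22) = 70.4 dB SPL.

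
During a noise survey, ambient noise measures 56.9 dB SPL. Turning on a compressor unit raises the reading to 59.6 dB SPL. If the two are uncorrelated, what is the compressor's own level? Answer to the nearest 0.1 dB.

Background correction is a power subtraction:
L_src = 10·log₁₀(10^(59.6/10) − 10^(56.9/10)) = 10·log₁₀(422200) = 56.3 dB SPL.

56.3 dB SPL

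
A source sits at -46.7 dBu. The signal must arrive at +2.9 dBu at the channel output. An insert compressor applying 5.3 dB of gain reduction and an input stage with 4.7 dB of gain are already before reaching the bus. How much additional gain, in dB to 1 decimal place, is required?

50.2 dB

The required make-up gain is the shortfall in the dB sum.
G = +2.9 − (-46.7) + 5.3 − 4.7 = 50.2 dB.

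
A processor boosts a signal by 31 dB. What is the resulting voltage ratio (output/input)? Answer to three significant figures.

Voltage ratio = 10^(dB/20).
10^(31/20) = 10^(1.550) = 35.5.

35.5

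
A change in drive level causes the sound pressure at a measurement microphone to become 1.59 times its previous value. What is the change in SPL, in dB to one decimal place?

SPL change from a pressure ratio uses the 20·log₁₀ form:
20·log₁₀(1.59) = 4.0 dB.

4.0 dB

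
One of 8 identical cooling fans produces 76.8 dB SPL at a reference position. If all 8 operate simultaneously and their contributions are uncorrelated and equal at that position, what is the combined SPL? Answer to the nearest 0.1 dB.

85.8 dB SPL

8 equal incoherent sources raise the level by 10·log₁₀(8) = 9.03 dB.
L_total = 76.8 + 9.03 = 85.8 dB SPL.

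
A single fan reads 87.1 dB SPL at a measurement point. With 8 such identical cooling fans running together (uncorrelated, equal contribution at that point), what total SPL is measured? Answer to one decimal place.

8 equal incoherent sources raise the level by 10·log₁₀(8) = 9.03 dB.
L_total = 87.1 + 9.03 = 96.1 dB SPL.

96.1 dB SPL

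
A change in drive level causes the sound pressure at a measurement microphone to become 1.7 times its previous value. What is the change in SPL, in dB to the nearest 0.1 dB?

SPL change from a pressure ratio uses the 20·log₁₀ form:
20·log₁₀(1.7) = 4.6 dB.

4.6 dB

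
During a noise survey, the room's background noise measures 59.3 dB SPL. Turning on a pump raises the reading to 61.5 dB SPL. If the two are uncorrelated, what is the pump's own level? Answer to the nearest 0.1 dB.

57.5 dB SPL

Subtract intensities: L_src = 10·log₁₀(10^(L_total/10) − 10^(L_bg/10)).
L_src = 10·log₁₀(10^(61.5/10) − 10^(59.3/10)) = 10·log₁₀(561400) = 57.5 dB SPL.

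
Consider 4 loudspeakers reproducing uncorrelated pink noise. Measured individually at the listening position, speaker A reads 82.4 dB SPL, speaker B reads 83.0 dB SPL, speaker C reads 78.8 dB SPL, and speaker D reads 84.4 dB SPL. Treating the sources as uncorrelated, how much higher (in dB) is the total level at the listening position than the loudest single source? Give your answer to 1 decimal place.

4.2 dB

Uncorrelated sources add in intensity (power), not in dB.
L_total = 10·log₁₀(10^(82.4/10) + 10^(83.0/10) + 10^(78.8/10) + 10^(84.4/10)) = 88.60 dB SPL.
Excess over the loudest (84.4 dB): 88.60 − 84.4 = 4.2 dB.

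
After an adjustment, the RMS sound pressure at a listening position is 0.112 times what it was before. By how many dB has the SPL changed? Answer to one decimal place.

SPL change from a pressure ratio uses the 20·log₁₀ form:
20·log₁₀(0.112) = -19.0 dB.

-19.0 dB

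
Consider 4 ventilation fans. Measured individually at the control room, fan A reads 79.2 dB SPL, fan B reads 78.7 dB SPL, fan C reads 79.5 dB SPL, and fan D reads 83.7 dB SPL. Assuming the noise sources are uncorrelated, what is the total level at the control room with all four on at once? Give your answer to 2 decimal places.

86.82 dB SPL

Uncorrelated sources add in intensity (power), not in dB.
L_total = 10·log₁₀(10^(79.2/10) + 10^(78.7/10) + 10^(79.5/10) + 10^(83.7/10)) = 10·log₁₀(480900000) = 86.82 dB SPL.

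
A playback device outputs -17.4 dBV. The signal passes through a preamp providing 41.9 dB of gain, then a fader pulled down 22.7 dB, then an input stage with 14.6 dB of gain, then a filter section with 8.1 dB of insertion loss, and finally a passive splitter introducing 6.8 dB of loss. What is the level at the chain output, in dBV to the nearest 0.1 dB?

+1.5 dBV

In dB, series stages simply add:
-17.4 + 41.9 − 22.7 + 14.6 − 8.1 − 6.8 = +1.5 dBV.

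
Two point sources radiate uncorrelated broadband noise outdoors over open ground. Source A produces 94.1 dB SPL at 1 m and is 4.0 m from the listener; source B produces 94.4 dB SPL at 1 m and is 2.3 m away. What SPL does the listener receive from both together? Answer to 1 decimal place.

At the listener: L_A = 94.1 − 20·log₁₀(4.0) = 82.06 dB; L_B = 94.4 − 20·log₁₀(2.3) = 87.17 dB.
Combined: 10·log₁₀(10^(82.06/10)+10^(87.17/10)) = 88.3 dB SPL.

88.3 dB SPL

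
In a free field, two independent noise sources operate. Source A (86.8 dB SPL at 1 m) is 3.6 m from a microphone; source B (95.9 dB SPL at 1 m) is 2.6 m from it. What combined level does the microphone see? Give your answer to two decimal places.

87.87 dB SPL

At the listener: L_A = 86.8 − 20·log₁₀(3.6) = 75.674 dB; L_B = 95.9 − 20·log₁₀(2.6) = 87.601 dB.
Combined: 10·log₁₀(10^(75.674/10)+10^(87.601/10)) = 87.87 dB SPL.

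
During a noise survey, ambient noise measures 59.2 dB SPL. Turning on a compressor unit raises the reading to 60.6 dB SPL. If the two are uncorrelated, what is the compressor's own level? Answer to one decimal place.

55.0 dB SPL

Background correction is a power subtraction:
L_src = 10·log₁₀(10^(60.6/10) − 10^(59.2/10)) = 10·log₁₀(316400) = 55.0 dB SPL.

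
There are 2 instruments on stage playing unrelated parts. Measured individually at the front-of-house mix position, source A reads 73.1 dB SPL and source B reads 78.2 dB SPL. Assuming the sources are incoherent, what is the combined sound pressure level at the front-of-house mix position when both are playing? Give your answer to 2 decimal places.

79.37 dB SPL

Add the sources as powers (linear), then convert back to dB:
L_total = 10·log₁₀(10^(73.1/10) + 10^(78.2/10)) = 10·log₁₀(86490000) = 79.37 dB SPL.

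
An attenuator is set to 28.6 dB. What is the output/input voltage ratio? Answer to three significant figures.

Voltage ratio = 10^(dB/20).
10^(-28.6/20) = 10^(-1.430) = 0.0372.

0.0372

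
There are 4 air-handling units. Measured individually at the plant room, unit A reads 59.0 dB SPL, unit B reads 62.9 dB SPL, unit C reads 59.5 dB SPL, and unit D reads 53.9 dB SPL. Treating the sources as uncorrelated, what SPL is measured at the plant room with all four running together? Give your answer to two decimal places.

65.89 dB SPL

Uncorrelated sources add in intensity (power), not in dB.
L_total = 10·log₁₀(10^(59.0/10) + 10^(62.9/10) + 10^(59.5/10) + 10^(53.9/10)) = 10·log₁₀(3881000) = 65.89 dB SPL.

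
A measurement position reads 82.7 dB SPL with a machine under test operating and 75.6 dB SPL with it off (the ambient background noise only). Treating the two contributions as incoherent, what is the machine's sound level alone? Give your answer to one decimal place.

81.8 dB SPL

Remove the background by subtracting linear intensities:
L_src = 10·log₁₀(10^(82.7/10) − 10^(75.6/10)) = 10·log₁₀(149900000) = 81.8 dB SPL.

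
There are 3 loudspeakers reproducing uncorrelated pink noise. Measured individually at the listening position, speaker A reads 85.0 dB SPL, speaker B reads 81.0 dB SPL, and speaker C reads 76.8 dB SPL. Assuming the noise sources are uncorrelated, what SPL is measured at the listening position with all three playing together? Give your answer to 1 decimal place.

Uncorrelated sources add in intensity (power), not in dB.
L_total = 10·log₁₀(10^(85.0/10) + 10^(81.0/10) + 10^(76.8/10)) = 10·log₁₀(490000000) = 86.9 dB SPL.

86.9 dB SPL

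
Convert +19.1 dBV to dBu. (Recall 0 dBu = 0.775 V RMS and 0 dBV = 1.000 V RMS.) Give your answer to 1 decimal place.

The offset between the scales is 20·log₁₀(0.775/1.000) = −2.214 dB.
So dBu = +19.1 + 2.214 = +21.3 dBu.

+21.3 dBu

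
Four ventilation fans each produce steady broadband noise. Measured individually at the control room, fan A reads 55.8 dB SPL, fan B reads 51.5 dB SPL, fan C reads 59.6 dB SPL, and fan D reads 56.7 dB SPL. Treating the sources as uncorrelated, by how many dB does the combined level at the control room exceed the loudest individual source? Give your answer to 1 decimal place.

Add the sources as powers (linear), then convert back to dB:
L_total = 10·log₁₀(10^(55.8/10) + 10^(51.5/10) + 10^(59.6/10) + 10^(56.7/10)) = 62.79 dB SPL.
Excess over the loudest (59.6 dB): 62.79 − 59.6 = 3.2 dB.

3.2 dB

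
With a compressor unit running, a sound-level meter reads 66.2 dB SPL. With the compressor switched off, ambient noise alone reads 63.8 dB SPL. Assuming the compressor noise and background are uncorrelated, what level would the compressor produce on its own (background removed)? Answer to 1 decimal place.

Background correction is a power subtraction:
L_src = 10·log₁₀(10^(66.2/10) − 10^(63.8/10)) = 10·log₁₀(1770000) = 62.5 dB SPL.

62.5 dB SPL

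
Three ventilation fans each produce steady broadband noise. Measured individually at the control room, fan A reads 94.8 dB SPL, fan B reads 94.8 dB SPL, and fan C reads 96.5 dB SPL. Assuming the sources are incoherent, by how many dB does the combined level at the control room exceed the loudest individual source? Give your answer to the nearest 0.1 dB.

Add the sources as powers (linear), then convert back to dB:
L_total = 10·log₁₀(10^(94.8/10) + 10^(94.8/10) + 10^(96.5/10)) = 100.21 dB SPL.
Excess over the loudest (96.5 dB): 100.21 − 96.5 = 3.7 dB.

3.7 dB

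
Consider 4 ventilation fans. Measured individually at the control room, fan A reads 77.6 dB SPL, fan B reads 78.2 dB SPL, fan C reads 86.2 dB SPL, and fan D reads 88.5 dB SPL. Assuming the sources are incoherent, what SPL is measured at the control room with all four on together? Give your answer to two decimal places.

Add the sources as powers (linear), then convert back to dB:
L_total = 10·log₁₀(10^(77.6/10) + 10^(78.2/10) + 10^(86.2/10) + 10^(88.5/10)) = 10·log₁₀(1248000000) = 90.96 dB SPL.

90.96 dB SPL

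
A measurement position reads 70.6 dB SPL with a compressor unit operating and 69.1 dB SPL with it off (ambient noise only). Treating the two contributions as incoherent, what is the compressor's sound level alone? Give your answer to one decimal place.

65.3 dB SPL

Remove the background by subtracting linear intensities:
L_src = 10·log₁₀(10^(70.6/10) − 10^(69.1/10)) = 10·log₁₀(3353000) = 65.3 dB SPL.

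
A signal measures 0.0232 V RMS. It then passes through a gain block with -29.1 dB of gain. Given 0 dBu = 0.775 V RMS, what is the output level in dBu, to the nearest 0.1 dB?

Input level: 20·log₁₀(0.0232/0.775) = -30.48 dBu.
Output: -30.48 − 29.1 = -59.6 dBu.

-59.6 dBu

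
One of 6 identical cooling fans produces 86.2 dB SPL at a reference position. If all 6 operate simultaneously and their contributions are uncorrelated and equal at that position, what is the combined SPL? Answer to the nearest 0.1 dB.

6 equal incoherent sources raise the level by 10·log₁₀(6) = 7.78 dB.
L_total = 86.2 + 7.78 = 94.0 dB SPL.

94.0 dB SPL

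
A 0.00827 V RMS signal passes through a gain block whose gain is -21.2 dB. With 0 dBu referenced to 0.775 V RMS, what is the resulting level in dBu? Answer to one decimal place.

-60.6 dBu

Input level: 20·log₁₀(0.00827/0.775) = -39.44 dBu.
Output: -39.44 − 21.2 = -60.6 dBu.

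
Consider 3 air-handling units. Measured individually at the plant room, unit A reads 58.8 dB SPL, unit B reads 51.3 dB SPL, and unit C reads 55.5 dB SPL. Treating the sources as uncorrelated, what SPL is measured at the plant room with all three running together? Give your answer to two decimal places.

60.96 dB SPL

Incoherent sources sum as intensities:
L_total = 10·log₁₀(10^(58.8/10) + 10^(51.3/10) + 10^(55.5/10)) = 10·log₁₀(1248000) = 60.96 dB SPL.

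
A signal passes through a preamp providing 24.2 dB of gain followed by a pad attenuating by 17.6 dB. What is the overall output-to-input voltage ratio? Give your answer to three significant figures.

Net gain = 24.2 + (−17.6) = 6.6 dB.
Voltage ratio = 10^(6.6/20) = 2.14.

2.14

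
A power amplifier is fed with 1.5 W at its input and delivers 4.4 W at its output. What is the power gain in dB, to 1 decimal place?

Power ratio → dB uses the 10·log₁₀ form:
10·log₁₀(4.4/1.5) = 10·log₁₀(2.933) = 4.7 dB.

4.7 dB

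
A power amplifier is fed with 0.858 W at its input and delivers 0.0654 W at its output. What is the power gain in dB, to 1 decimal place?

For a power ratio, dB = 10·log₁₀(P₂/P₁).
10·log₁₀(0.0654/0.858) = 10·log₁₀(0.07622) = -11.2 dB.

-11.2 dB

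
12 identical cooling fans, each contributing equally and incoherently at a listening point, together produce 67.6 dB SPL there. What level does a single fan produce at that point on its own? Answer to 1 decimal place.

12 equal incoherent sources add 10·log₁₀(12) = 10.79 dB over one source.
L_one = 67.6 − 10.79 = 56.8 dB SPL.

56.8 dB SPL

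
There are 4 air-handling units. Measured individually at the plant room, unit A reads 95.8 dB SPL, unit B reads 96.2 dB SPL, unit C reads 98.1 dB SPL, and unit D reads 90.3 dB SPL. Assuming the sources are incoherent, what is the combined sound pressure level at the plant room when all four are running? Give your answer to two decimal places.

101.90 dB SPL

Add the sources as powers (linear), then convert back to dB:
L_total = 10·log₁₀(10^(95.8/10) + 10^(96.2/10) + 10^(98.1/10) + 10^(90.3/10)) = 10·log₁₀(15499000000) = 101.90 dB SPL.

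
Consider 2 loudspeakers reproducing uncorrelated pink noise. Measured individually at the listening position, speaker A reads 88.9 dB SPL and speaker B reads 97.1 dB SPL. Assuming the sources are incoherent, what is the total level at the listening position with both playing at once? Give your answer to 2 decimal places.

Incoherent sources sum as intensities:
L_total = 10·log₁₀(10^(88.9/10) + 10^(97.1/10)) = 10·log₁₀(5905000000) = 97.71 dB SPL.

97.71 dB SPL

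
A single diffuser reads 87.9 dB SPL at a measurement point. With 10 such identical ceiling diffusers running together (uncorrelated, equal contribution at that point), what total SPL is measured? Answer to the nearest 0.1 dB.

97.9 dB SPL

10 equal incoherent sources raise the level by 10·log₁₀(10) = 10.00 dB.
L_total = 87.9 + 10.00 = 97.9 dB SPL.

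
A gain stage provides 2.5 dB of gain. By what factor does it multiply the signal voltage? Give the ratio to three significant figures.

1.33

Voltage ratio = 10^(dB/20).
10^(2.5/20) = 10^(0.1250) = 1.33.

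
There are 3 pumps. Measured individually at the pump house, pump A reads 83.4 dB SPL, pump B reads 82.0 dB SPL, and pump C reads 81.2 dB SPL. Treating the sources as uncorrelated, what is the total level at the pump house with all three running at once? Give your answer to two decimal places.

87.07 dB SPL

Uncorrelated sources add in intensity (power), not in dB.
L_total = 10·log₁₀(10^(83.4/10) + 10^(82.0/10) + 10^(81.2/10)) = 10·log₁₀(509100000) = 87.07 dB SPL.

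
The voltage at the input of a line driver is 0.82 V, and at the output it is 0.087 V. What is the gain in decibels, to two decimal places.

-19.49 dB

For a voltage ratio, dB = 20·log₁₀(V₂/V₁).
20·log₁₀(0.087/0.82) = 20·log₁₀(0.1061) = -19.49 dB.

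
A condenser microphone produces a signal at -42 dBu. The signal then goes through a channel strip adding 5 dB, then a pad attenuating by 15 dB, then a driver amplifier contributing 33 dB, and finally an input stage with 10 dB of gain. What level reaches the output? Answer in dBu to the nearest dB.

-9 dBu

In dB, series stages simply add:
-42 + 5 − 15 + 33 + 10 = -9 dBu.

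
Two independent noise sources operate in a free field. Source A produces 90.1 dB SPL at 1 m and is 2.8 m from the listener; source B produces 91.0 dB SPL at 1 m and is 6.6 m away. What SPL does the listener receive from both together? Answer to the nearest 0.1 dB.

82.0 dB SPL

At the listener: L_A = 90.1 − 20·log₁₀(2.8) = 81.16 dB; L_B = 91.0 − 20·log₁₀(6.6) = 74.61 dB.
Combined: 10·log₁₀(10^(81.16/10)+10^(74.61/10)) = 82.0 dB SPL.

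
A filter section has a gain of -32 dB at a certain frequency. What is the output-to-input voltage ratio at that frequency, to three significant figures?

Voltage ratio = 10^(dB/20).
10^(-32/20) = 10^(-1.600) = 0.0251.

0.0251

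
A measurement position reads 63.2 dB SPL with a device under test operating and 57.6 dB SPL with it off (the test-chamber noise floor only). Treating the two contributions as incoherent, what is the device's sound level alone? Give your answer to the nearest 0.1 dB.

Remove the background by subtracting linear intensities:
L_src = 10·log₁₀(10^(63.2/10) − 10^(57.6/10)) = 10·log₁₀(1514000) = 61.8 dB SPL.

61.8 dB SPL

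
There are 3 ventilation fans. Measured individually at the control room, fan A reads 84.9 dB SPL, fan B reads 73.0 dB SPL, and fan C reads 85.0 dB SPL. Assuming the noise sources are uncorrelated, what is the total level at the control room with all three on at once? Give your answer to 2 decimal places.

88.10 dB SPL

Uncorrelated sources add in intensity (power), not in dB.
L_total = 10·log₁₀(10^(84.9/10) + 10^(73.0/10) + 10^(85.0/10)) = 10·log₁₀(645200000) = 88.10 dB SPL.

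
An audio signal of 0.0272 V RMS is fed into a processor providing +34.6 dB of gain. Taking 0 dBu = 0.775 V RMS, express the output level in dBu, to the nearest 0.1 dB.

Input level: 20·log₁₀(0.0272/0.775) = -29.09 dBu.
Output: -29.09 + 34.6 = +5.5 dBu.

+5.5 dBu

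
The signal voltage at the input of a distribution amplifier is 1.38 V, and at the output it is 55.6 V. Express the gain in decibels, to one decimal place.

32.1 dB

Voltage is an amplitude quantity, so gain = 20·log₁₀(V_out/V_in).
20·log₁₀(55.6/1.38) = 20·log₁₀(40.29) = 32.1 dB.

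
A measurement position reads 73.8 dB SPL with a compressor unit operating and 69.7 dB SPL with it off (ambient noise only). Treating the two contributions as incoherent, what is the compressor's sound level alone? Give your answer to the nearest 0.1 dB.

Remove the background by subtracting linear intensities:
L_src = 10·log₁₀(10^(73.8/10) − 10^(69.7/10)) = 10·log₁₀(14660000) = 71.7 dB SPL.

71.7 dB SPL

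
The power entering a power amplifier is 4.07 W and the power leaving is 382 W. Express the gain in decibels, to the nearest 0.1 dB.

19.7 dB

Power is a power quantity, so gain = 10·log₁₀(P_out/P_in).
10·log₁₀(382/4.07) = 10·log₁₀(93.86) = 19.7 dB.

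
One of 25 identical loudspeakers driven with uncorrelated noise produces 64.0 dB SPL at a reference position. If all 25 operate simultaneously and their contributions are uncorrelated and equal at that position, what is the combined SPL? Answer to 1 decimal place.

78.0 dB SPL

25 equal incoherent sources raise the level by 10·log₁₀(25) = 13.98 dB.
L_total = 64.0 + 13.98 = 78.0 dB SPL.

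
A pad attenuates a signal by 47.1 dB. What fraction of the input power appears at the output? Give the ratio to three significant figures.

Power ratio = 10^(dB/10).
10^(-47.1/10) = 10^(-4.710) = 0.0000195.

0.0000195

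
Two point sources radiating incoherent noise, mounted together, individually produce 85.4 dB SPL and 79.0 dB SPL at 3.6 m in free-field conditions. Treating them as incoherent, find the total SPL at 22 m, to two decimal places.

70.57 dB SPL

Combined at 3.6 m: 10·log₁₀(10^(85.4/10)+10^(79.0/10)) = 86.296 dB SPL.
Then apply −20·log₁₀(22/3.6) = -15.722 dB → 70.57 dB SPL.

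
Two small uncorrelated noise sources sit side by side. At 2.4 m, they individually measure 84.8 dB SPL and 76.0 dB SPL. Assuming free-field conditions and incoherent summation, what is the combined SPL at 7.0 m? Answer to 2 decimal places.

Combined at 2.4 m: 10·log₁₀(10^(84.8/10)+10^(76.0/10)) = 85.338 dB SPL.
Then apply −20·log₁₀(7.0/2.4) = -9.298 dB → 76.04 dB SPL.

76.04 dB SPL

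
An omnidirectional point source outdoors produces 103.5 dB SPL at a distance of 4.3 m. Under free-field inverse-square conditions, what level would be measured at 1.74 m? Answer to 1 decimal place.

Inverse-square spreading gives ΔL = −20·log₁₀(d₂/d₁).
ΔL = −20·log₁₀(1.74/4.3) = 7.86 dB, so L₂ = 103.5 + (7.86) = 111.4 dB SPL.

111.4 dB SPL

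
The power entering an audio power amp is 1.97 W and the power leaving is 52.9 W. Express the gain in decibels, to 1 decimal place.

14.3 dB

Power is a power quantity, so gain = 10·log₁₀(P_out/P_in).
10·log₁₀(52.9/1.97) = 10·log₁₀(26.85) = 14.3 dB.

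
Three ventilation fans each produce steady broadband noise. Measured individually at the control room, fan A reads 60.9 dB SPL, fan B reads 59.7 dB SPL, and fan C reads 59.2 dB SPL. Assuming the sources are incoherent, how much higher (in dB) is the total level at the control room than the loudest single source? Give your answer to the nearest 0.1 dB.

3.9 dB

Incoherent sources sum as intensities:
L_total = 10·log₁₀(10^(60.9/10) + 10^(59.7/10) + 10^(59.2/10)) = 64.76 dB SPL.
Excess over the loudest (60.9 dB): 64.76 − 60.9 = 3.9 dB.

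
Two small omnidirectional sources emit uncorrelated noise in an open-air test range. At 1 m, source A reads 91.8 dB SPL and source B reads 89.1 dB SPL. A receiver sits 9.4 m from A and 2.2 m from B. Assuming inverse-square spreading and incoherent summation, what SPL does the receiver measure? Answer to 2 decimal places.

82.67 dB SPL

At the listener: L_A = 91.8 − 20·log₁₀(9.4) = 72.337 dB; L_B = 89.1 − 20·log₁₀(2.2) = 82.252 dB.
Combined: 10·log₁₀(10^(72.337/10)+10^(82.252/10)) = 82.67 dB SPL.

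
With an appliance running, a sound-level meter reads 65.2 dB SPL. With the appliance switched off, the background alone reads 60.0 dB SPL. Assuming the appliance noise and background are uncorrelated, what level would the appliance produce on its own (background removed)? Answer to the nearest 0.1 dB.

Background correction is a power subtraction:
L_src = 10·log₁₀(10^(65.2/10) − 10^(60.0/10)) = 10·log₁₀(2311000) = 63.6 dB SPL.

63.6 dB SPL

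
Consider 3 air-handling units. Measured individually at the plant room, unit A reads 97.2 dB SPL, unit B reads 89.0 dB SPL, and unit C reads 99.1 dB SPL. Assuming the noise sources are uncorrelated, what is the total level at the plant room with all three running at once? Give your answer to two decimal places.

Add the sources as powers (linear), then convert back to dB:
L_total = 10·log₁₀(10^(97.2/10) + 10^(89.0/10) + 10^(99.1/10)) = 10·log₁₀(14171000000) = 101.51 dB SPL.

101.51 dB SPL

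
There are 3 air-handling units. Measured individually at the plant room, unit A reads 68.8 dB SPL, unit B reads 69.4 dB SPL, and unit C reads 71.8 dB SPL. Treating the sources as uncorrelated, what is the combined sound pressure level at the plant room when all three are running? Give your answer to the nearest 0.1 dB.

Incoherent sources sum as intensities:
L_total = 10·log₁₀(10^(68.8/10) + 10^(69.4/10) + 10^(71.8/10)) = 10·log₁₀(31430000) = 75.0 dB SPL.

75.0 dB SPL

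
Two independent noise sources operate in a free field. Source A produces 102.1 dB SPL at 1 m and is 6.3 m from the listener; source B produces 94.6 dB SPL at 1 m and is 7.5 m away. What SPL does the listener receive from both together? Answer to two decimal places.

At the listener: L_A = 102.1 − 20·log₁₀(6.3) = 86.113 dB; L_B = 94.6 − 20·log₁₀(7.5) = 77.099 dB.
Combined: 10·log₁₀(10^(86.113/10)+10^(77.099/10)) = 86.63 dB SPL.

86.63 dB SPL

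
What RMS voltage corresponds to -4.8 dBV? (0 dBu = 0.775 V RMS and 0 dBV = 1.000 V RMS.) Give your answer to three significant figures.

0.575 V

V = 1.000 V × 10^(-4.8/20).
= 1.000 × 0.5754 = 0.575 V.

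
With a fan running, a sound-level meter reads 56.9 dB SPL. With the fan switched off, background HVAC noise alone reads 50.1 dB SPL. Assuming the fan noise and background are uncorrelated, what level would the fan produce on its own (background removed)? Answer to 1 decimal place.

Remove the background by subtracting linear intensities:
L_src = 10·log₁₀(10^(56.9/10) − 10^(50.1/10)) = 10·log₁₀(387400) = 55.9 dB SPL.

55.9 dB SPL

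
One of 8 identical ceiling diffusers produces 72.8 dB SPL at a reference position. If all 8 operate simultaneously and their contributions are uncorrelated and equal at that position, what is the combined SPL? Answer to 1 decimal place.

81.8 dB SPL

8 equal incoherent sources raise the level by 10·log₁₀(8) = 9.03 dB.
L_total = 72.8 + 9.03 = 81.8 dB SPL.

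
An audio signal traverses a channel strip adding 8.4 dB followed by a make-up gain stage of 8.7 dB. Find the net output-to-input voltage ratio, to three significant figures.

Net gain = 8.4 + 8.7 = 17.1 dB.
Voltage ratio = 10^(17.1/20) = 7.16.

7.16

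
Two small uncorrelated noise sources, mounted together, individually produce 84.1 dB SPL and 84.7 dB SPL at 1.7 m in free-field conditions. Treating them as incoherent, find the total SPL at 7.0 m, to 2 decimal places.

75.13 dB SPL

Combined at 1.7 m: 10·log₁₀(10^(84.1/10)+10^(84.7/10)) = 87.421 dB SPL.
Then apply −20·log₁₀(7.0/1.7) = -12.293 dB → 75.13 dB SPL.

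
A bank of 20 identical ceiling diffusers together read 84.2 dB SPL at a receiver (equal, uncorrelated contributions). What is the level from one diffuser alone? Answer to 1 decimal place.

20 equal incoherent sources add 10·log₁₀(20) = 13.01 dB over one source.
L_one = 84.2 − 13.01 = 71.2 dB SPL.

71.2 dB SPL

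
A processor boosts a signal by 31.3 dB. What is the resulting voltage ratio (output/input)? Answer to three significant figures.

36.7

Voltage ratio = 10^(dB/20).
10^(31.3/20) = 10^(1.565) = 36.7.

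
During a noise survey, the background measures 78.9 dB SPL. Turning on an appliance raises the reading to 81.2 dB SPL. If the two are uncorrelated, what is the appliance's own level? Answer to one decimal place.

Remove the background by subtracting linear intensities:
L_src = 10·log₁₀(10^(81.2/10) − 10^(78.9/10)) = 10·log₁₀(54200000) = 77.3 dB SPL.

77.3 dB SPL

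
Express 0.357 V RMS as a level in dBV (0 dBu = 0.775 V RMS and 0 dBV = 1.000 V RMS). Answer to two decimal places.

dBV = 20·log₁₀(V / 1.000 V).
20·log₁₀(0.357/1.000) = -8.95 dBV.

-8.95 dBV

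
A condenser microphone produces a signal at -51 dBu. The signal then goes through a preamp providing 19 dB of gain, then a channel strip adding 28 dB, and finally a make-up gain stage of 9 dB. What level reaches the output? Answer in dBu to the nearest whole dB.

Cascaded gains and losses add directly in dB.
-51 + 19 + 28 + 9 = +5 dBu.

+5 dBu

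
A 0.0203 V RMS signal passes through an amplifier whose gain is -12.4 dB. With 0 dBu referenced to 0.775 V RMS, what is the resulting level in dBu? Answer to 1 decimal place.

Input level: 20·log₁₀(0.0203/0.775) = -31.64 dBu.
Output: -31.64 − 12.4 = -44.0 dBu.

-44.0 dBu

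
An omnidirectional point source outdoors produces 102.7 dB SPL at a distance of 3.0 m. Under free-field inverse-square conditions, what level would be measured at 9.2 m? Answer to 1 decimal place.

Free-field point source: level drops by 20·log₁₀ of the distance ratio.
ΔL = −20·log₁₀(9.2/3.0) = -9.73 dB, so L₂ = 102.7 + (-9.73) = 93.0 dB SPL.

93.0 dB SPL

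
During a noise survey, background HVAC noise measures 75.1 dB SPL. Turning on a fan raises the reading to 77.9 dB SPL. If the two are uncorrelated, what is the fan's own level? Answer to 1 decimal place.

Subtract intensities: L_src = 10·log₁₀(10^(L_total/10) − 10^(L_bg/10)).
L_src = 10·log₁₀(10^(77.9/10) − 10^(75.1/10)) = 10·log₁₀(29300000) = 74.7 dB SPL.

74.7 dB SPL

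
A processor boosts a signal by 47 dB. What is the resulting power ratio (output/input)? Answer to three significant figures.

50100

Power ratio = 10^(dB/10).
10^(47/10) = 10^(4.700) = 50100.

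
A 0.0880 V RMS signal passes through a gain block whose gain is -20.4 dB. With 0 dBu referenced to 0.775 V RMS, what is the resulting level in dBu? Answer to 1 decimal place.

Input level: 20·log₁₀(0.0880/0.775) = -18.90 dBu.
Output: -18.90 − 20.4 = -39.3 dBu.

-39.3 dBu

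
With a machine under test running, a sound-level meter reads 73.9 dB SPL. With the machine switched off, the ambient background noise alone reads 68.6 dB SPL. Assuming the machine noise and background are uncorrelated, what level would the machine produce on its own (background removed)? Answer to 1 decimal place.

Subtract intensities: L_src = 10·log₁₀(10^(L_total/10) − 10^(L_bg/10)).
L_src = 10·log₁₀(10^(73.9/10) − 10^(68.6/10)) = 10·log₁₀(17300000) = 72.4 dB SPL.

72.4 dB SPL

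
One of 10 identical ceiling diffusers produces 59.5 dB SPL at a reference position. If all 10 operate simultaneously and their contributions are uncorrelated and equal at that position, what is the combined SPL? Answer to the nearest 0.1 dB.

69.5 dB SPL

10 equal incoherent sources raise the level by 10·log₁₀(10) = 10.00 dB.
L_total = 59.5 + 10.00 = 69.5 dB SPL.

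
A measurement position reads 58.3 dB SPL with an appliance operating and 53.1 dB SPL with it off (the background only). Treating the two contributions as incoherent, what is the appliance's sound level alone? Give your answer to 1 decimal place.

Remove the background by subtracting linear intensities:
L_src = 10·log₁₀(10^(58.3/10) − 10^(53.1/10)) = 10·log₁₀(471900) = 56.7 dB SPL.

56.7 dB SPL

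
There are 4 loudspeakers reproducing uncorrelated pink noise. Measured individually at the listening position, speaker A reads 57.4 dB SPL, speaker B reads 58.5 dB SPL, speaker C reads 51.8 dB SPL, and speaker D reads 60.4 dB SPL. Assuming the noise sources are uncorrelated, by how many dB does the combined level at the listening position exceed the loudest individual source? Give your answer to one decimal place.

3.6 dB

Add the sources as powers (linear), then convert back to dB:
L_total = 10·log₁₀(10^(57.4/10) + 10^(58.5/10) + 10^(51.8/10) + 10^(60.4/10)) = 63.99 dB SPL.
Excess over the loudest (60.4 dB): 63.99 − 60.4 = 3.6 dB.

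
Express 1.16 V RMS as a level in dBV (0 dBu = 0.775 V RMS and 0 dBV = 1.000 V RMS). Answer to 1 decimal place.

dBV = 20·log₁₀(V / 1.000 V).
20·log₁₀(1.16/1.000) = +1.3 dBV.

+1.3 dBV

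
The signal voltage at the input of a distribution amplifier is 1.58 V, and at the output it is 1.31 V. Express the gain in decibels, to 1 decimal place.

Voltage ratio → dB uses the 20·log₁₀ form:
20·log₁₀(1.31/1.58) = 20·log₁₀(0.8291) = -1.6 dB.

-1.6 dB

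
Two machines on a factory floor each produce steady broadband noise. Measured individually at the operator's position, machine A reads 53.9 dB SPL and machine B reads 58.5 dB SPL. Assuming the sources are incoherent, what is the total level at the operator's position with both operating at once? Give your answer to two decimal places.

59.79 dB SPL

Add the sources as powers (linear), then convert back to dB:
L_total = 10·log₁₀(10^(53.9/10) + 10^(58.5/10)) = 10·log₁₀(953400) = 59.79 dB SPL.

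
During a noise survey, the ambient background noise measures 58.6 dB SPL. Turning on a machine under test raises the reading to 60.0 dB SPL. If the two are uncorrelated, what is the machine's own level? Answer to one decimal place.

Remove the background by subtracting linear intensities:
L_src = 10·log₁₀(10^(60.0/10) − 10^(58.6/10)) = 10·log₁₀(275600) = 54.4 dB SPL.

54.4 dB SPL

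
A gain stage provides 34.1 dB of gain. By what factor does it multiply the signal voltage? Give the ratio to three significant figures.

50.7

Voltage ratio = 10^(dB/20).
10^(34.1/20) = 10^(1.705) = 50.7.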